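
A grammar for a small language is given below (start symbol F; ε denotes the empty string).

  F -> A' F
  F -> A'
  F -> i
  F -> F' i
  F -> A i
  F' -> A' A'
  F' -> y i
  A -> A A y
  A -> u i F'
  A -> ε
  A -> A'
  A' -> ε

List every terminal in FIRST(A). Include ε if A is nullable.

From A -> A A y: A, A nullable, take FIRST(A) ∪ FIRST(A) ∪ {y} = { u, y }.
A -> u i F' contributes {u}.
A -> ε contributes ε.
From A -> A': add FIRST(A') = { ε } (including ε since A' is nullable).
Union: FIRST(A) = { u, y, ε }.

{ u, y, ε }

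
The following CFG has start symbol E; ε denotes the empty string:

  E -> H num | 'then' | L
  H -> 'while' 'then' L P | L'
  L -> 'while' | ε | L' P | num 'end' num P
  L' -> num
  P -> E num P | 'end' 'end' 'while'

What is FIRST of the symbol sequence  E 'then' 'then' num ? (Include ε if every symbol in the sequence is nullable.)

Add FIRST(E)\{ε} = { 'then', 'while', num }; E is nullable, continue.
'then' is a terminal; add {'then'} and stop.

{ 'then', 'while', num }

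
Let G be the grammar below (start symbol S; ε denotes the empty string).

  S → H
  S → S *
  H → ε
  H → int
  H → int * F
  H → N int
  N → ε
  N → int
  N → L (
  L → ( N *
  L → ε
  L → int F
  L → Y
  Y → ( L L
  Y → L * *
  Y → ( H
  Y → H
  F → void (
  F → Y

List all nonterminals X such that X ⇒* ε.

{ F, H, L, N, S, Y }

Directly nullable (have an ε-production): H, N, L.
S → H with every symbol nullable, so S is nullable.
Y → H with every symbol nullable, so Y is nullable.
F → Y with every symbol nullable, so F is nullable.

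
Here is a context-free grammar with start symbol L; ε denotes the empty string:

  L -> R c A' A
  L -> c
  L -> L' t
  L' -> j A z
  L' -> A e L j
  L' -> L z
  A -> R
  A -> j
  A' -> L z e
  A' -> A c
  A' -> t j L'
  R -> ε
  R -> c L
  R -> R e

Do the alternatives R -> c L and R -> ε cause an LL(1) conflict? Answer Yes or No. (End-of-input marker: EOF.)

FIRST(c L) = { c } and FIRST(ε) = { ε }.
The second alternative is nullable and FOLLOW(R) = { EOF, c, e, j, z } shares c with FIRST of the first — conflict.

Yes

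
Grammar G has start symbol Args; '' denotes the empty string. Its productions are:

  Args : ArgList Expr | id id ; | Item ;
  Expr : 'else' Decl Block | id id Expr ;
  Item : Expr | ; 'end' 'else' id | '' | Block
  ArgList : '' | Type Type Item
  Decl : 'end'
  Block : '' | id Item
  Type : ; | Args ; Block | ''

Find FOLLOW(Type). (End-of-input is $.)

{ 'else', ;, id }

In ArgList : Type Type Item: add FIRST(Type Item)\{''} = { 'else', ;, id }.
  Since Type Item is nullable, also add FOLLOW(ArgList) = { 'else', id }.
In ArgList : Type Type Item: add FIRST(Item)\{''} = { 'else', ;, id }.
  Since Item is nullable, also add FOLLOW(ArgList) = { 'else', id }.
Union: FOLLOW(Type) = { 'else', ;, id }.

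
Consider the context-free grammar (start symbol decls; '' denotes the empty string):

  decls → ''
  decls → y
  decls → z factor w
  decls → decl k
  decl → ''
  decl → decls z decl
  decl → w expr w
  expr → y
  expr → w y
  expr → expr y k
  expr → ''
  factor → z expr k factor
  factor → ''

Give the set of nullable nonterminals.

{ decl, decls, expr, factor }

Directly nullable (have an ''-production): decls, decl, expr, factor.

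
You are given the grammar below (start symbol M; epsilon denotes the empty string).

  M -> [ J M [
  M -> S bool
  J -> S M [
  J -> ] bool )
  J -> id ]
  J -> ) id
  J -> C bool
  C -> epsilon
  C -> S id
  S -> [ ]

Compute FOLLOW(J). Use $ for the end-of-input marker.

In M -> [ J M [: add FIRST(M [) = { [ }.
Union: FOLLOW(J) = { [ }.

{ [ }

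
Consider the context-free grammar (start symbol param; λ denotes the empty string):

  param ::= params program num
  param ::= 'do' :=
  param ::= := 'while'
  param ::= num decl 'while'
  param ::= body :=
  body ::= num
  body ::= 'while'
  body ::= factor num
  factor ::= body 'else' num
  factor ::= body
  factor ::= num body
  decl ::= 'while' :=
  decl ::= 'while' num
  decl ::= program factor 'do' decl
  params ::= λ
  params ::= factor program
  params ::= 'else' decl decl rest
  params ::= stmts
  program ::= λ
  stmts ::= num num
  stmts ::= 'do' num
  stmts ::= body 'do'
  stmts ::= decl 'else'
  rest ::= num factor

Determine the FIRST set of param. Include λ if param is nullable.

{ 'do', 'else', 'while', :=, num }

From param ::= params program num: params, program nullable, take FIRST(params) ∪ FIRST(program) ∪ {num} = { 'do', 'else', 'while', num }.
param ::= 'do' := contributes {'do'}.
param ::= := 'while' contributes {:=}.
param ::= num decl 'while' contributes {num}.
From param ::= body :=: add FIRST(body) = { 'while', num }.
Union: FIRST(param) = { 'do', 'else', 'while', :=, num }.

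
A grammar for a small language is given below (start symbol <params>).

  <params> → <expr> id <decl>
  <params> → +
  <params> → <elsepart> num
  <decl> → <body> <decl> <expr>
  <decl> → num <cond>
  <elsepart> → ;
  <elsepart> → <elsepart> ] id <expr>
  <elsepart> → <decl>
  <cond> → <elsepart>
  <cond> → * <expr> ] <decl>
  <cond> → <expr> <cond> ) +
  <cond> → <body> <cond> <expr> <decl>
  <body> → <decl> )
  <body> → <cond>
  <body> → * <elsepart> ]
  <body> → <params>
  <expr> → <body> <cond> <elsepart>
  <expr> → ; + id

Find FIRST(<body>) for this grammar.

{ *, +, ;, num }

From <body> → <decl> ): add FIRST(<decl>) = { *, +, ;, num }.
From <body> → <cond>: add FIRST(<cond>) = { *, +, ;, num }.
<body> → * <elsepart> ] contributes {*}.
From <body> → <params>: add FIRST(<params>) = { *, +, ;, num }.
Union: FIRST(<body>) = { *, +, ;, num }.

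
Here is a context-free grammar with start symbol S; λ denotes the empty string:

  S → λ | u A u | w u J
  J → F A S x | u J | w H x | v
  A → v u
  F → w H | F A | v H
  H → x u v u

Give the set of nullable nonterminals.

Directly nullable (have an λ-production): S.
No other nonterminal has a production whose RHS symbols are all nullable.

{ S }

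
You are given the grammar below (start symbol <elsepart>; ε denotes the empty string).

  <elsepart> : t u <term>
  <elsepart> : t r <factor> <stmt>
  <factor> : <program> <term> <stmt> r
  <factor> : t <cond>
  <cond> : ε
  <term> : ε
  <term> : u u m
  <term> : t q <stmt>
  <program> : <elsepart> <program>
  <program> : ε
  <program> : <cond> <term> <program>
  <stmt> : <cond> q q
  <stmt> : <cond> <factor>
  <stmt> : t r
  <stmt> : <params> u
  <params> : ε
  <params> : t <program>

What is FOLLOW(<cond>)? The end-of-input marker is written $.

In <factor> : t <cond>: <cond> is at the end, add FOLLOW(<factor>) = { $, q, r, t, u }.
In <program> : <cond> <term> <program>: add FIRST(<term> <program>)\{ε} = { t, u }.
  Since <term> <program> is nullable, also add FOLLOW(<program>) = { q, t, u }.
In <stmt> : <cond> q q: add FIRST(q q) = { q }.
In <stmt> : <cond> <factor>: add FIRST(<factor>) = { q, t, u }.
Union: FOLLOW(<cond>) = { $, q, r, t, u }.

{ $, q, r, t, u }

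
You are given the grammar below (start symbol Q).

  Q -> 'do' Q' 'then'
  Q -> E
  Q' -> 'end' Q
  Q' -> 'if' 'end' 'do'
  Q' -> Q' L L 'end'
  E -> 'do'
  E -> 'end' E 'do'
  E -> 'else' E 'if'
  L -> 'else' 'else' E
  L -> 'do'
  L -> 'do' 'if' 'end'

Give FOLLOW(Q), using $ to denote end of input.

{ $, 'do', 'else', 'then' }

Q is the start symbol, so $ ∈ FOLLOW(Q).
In Q' -> 'end' Q: Q is at the end, add FOLLOW(Q') = { 'do', 'else', 'then' }.
Union: FOLLOW(Q) = { $, 'do', 'else', 'then' }.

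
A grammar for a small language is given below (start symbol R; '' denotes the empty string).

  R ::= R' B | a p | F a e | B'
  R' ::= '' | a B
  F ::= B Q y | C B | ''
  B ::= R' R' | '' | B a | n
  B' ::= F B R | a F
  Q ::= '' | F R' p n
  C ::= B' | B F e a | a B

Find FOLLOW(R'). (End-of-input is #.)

In R ::= R' B: add FIRST(B)\{''} = { a, n }.
  Since B is nullable, also add FOLLOW(R) = { #, a, e, n, p, y }.
In B ::= R' R': add FIRST(R')\{''} = { a }.
  Since R' is nullable, also add FOLLOW(B) = { #, a, e, n, p, y }.
In B ::= R' R': R' is at the end, add FOLLOW(B) = { #, a, e, n, p, y }.
In Q ::= F R' p n: add FIRST(p n) = { p }.
Union: FOLLOW(R') = { #, a, e, n, p, y }.

{ #, a, e, n, p, y }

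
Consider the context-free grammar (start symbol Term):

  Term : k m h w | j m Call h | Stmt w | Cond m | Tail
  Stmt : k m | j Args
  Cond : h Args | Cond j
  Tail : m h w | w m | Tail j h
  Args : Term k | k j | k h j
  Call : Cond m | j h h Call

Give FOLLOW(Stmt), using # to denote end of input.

In Term : Stmt w: add FIRST(w) = { w }.
Union: FOLLOW(Stmt) = { w }.

{ w }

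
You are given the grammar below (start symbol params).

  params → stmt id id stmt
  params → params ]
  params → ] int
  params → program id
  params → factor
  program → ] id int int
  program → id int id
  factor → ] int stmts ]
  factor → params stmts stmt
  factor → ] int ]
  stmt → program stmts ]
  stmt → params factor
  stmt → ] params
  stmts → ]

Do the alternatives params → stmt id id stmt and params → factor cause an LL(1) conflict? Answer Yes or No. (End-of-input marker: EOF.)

Yes

FIRST(stmt id id stmt) = { ], id } and FIRST(factor) = { ], id }.
Both contain ], so the two alternatives are not disjoint — LL(1) conflict.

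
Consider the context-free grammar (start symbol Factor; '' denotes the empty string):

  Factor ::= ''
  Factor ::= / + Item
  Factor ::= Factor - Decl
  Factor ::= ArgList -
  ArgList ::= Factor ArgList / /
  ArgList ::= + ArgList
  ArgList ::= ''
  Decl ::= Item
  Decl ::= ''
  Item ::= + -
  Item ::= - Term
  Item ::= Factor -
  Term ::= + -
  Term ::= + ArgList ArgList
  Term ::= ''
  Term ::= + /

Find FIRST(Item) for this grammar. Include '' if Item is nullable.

{ +, -, / }

Item ::= + - contributes {+}.
Item ::= - Term contributes {-}.
From Item ::= Factor -: Factor nullable, take FIRST(Factor) ∪ {-} = { +, -, / }.
Union: FIRST(Item) = { +, -, / }.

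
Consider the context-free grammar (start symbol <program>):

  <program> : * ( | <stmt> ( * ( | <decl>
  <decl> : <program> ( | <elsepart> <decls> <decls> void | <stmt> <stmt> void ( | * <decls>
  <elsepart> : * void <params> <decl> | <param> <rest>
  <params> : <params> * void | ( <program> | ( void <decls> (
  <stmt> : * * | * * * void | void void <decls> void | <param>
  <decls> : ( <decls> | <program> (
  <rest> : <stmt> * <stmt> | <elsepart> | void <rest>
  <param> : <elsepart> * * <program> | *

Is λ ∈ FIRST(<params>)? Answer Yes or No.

No

No nonterminal in this grammar is nullable.
No production of <params> has an RHS whose symbols are all nullable, so <params> is not nullable.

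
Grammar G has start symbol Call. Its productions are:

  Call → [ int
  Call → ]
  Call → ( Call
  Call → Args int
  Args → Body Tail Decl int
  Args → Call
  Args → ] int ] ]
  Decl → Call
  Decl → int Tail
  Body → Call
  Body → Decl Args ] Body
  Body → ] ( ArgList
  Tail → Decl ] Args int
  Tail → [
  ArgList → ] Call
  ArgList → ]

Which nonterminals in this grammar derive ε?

No nonterminal has an empty production or an RHS whose symbols are all nullable.

{ } (none)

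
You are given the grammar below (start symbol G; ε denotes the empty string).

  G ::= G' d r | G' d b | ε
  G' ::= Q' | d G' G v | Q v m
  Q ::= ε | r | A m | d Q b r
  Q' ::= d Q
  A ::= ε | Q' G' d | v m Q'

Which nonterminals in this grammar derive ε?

Directly nullable (have an ε-production): G, Q, A.
No other nonterminal has a production whose RHS symbols are all nullable.

{ A, G, Q }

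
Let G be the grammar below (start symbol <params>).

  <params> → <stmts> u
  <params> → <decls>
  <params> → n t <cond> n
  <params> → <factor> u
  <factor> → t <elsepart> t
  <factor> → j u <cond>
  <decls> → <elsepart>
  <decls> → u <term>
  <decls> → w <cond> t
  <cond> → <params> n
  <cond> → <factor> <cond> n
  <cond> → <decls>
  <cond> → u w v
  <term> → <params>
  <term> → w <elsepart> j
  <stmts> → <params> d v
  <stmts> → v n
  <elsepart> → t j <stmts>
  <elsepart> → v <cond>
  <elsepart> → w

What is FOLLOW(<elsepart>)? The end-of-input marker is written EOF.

{ EOF, d, j, n, t, u, v, w }

In <factor> → t <elsepart> t: add FIRST(t) = { t }.
In <decls> → <elsepart>: <elsepart> is at the end, add FOLLOW(<decls>) = { EOF, d, j, n, t, u, v, w }.
In <term> → w <elsepart> j: add FIRST(j) = { j }.
Union: FOLLOW(<elsepart>) = { EOF, d, j, n, t, u, v, w }.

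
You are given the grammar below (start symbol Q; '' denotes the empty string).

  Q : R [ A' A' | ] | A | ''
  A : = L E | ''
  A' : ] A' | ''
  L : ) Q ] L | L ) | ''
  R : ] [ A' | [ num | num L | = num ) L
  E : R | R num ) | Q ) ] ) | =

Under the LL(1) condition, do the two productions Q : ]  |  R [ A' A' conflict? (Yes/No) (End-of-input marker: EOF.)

Yes

FIRST(]) = { ] } and FIRST(R [ A' A') = { =, [, ], num }.
Both contain ], so the two alternatives are not disjoint — LL(1) conflict.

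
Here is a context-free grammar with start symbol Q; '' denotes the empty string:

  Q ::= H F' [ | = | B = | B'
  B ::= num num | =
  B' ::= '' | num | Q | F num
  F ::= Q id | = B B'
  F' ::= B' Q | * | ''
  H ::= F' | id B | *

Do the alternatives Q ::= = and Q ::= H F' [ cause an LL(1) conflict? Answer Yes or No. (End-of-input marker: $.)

Yes

FIRST(=) = { = } and FIRST(H F' [) = { *, =, [, id, num }.
Both contain =, so the two alternatives are not disjoint — LL(1) conflict.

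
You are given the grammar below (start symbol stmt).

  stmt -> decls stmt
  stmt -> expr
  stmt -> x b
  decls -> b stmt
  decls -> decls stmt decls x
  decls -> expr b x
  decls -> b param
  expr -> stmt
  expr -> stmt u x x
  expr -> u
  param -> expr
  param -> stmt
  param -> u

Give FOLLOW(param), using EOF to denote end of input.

{ b, u, x }

In decls -> b param: param is at the end, add FOLLOW(decls) = { b, u, x }.
Union: FOLLOW(param) = { b, u, x }.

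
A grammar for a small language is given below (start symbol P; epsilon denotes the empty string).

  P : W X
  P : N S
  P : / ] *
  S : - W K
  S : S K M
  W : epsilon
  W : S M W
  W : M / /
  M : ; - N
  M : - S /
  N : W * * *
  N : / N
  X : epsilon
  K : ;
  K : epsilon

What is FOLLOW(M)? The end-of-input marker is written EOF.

{ EOF, *, -, /, ; }

In S : S K M: M is at the end, add FOLLOW(S) = { EOF, -, /, ; }.
In W : S M W: add FIRST(W)\{epsilon} = { -, ; }.
  Since W is nullable, also add FOLLOW(W) = { EOF, *, -, /, ; }.
In W : M / /: add FIRST(/ /) = { / }.
Union: FOLLOW(M) = { EOF, *, -, /, ; }.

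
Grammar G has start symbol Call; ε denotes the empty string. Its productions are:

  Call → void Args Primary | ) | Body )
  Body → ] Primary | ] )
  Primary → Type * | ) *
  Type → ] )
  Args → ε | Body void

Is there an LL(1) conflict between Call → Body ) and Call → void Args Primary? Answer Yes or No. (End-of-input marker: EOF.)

FIRST(Body )) = { ] } and FIRST(void Args Primary) = { void }.
The FIRST sets are disjoint and neither alternative is nullable — no conflict.

No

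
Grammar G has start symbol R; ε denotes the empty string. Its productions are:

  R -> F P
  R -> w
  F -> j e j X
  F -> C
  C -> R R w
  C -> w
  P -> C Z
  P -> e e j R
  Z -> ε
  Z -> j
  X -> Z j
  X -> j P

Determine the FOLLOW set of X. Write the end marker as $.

In F -> j e j X: X is at the end, add FOLLOW(F) = { e, j, w }.
Union: FOLLOW(X) = { e, j, w }.

{ e, j, w }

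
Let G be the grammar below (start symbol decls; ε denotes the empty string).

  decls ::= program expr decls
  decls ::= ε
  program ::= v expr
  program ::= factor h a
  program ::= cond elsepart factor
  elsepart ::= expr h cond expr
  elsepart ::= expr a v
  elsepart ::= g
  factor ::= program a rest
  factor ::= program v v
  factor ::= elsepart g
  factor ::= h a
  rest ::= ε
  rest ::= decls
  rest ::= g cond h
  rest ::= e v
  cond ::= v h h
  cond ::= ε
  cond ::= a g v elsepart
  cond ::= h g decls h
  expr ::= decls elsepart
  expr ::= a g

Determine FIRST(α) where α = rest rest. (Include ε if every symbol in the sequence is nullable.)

{ a, e, g, h, v, ε }

Add FIRST(rest)\{ε} = { a, e, g, h, v }; rest is nullable, continue.
Add FIRST(rest)\{ε} = { a, e, g, h, v }; rest is nullable, continue.
Every symbol is nullable, so include ε.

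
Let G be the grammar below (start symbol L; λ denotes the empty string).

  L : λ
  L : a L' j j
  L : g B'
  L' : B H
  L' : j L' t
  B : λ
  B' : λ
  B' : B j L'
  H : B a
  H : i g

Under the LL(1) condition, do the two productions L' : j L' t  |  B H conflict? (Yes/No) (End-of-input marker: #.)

FIRST(j L' t) = { j } and FIRST(B H) = { a, i }.
The FIRST sets are disjoint and neither alternative is nullable — no conflict.

No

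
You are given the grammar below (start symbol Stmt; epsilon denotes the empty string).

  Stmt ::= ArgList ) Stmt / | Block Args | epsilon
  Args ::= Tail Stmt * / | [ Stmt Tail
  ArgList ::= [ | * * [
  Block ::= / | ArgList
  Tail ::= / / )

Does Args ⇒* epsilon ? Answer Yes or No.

Nullable nonterminals: Stmt.
No production of Args has an RHS whose symbols are all nullable, so Args is not nullable.

No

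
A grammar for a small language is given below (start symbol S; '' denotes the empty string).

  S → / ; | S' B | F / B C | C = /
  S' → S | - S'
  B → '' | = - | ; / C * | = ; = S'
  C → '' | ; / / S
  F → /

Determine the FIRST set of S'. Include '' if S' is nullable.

{ -, /, ;, = }

From S' → S: add FIRST(S) = { -, /, ;, = }.
S' → - S' contributes {-}.
Union: FIRST(S') = { -, /, ;, = }.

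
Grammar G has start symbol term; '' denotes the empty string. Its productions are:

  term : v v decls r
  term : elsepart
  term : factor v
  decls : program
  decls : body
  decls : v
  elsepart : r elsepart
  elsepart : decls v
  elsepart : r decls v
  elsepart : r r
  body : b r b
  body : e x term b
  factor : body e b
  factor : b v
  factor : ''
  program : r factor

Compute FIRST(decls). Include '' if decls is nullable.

From decls : program: add FIRST(program) = { r }.
From decls : body: add FIRST(body) = { b, e }.
decls : v contributes {v}.
Union: FIRST(decls) = { b, e, r, v }.

{ b, e, r, v }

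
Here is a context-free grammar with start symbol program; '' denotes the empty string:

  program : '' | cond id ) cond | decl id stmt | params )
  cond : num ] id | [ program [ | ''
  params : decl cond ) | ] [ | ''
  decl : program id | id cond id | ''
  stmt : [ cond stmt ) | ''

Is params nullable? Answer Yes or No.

Yes

params has an ''-production, so params ⇒ ''.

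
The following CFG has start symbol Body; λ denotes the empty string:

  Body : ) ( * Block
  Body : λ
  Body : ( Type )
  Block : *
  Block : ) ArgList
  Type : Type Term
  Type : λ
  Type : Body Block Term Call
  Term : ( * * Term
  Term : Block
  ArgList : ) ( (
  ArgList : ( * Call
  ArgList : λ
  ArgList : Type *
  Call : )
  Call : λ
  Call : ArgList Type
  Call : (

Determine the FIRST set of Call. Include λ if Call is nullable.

Call : ) contributes {)}.
Call : λ contributes λ.
From Call : ArgList Type: ArgList, Type nullable, take FIRST(ArgList) ∪ FIRST(Type) = { (, ), * }; also λ since the whole RHS is nullable.
Call : ( contributes {(}.
Union: FIRST(Call) = { (, ), *, λ }.

{ (, ), *, λ }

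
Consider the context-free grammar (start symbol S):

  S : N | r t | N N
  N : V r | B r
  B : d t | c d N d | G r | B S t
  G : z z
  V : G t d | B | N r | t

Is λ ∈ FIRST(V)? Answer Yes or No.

No nonterminal in this grammar is nullable.
No production of V has an RHS whose symbols are all nullable, so V is not nullable.

No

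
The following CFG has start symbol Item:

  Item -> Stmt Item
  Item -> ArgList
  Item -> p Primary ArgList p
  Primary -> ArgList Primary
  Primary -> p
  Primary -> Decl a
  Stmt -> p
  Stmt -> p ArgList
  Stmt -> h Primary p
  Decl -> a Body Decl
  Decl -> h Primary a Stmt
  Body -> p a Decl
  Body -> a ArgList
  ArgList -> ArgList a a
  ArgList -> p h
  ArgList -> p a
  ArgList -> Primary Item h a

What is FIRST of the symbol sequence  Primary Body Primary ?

{ a, h, p }

Add FIRST(Primary) = { a, h, p }; Primary is not nullable, stop.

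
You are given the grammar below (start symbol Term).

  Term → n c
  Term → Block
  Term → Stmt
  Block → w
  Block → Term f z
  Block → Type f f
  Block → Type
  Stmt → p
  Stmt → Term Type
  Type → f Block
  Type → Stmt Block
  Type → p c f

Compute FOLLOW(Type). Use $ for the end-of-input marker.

In Block → Type f f: add FIRST(f f) = { f }.
In Block → Type: Type is at the end, add FOLLOW(Block) = { $, f, n, p, w }.
In Stmt → Term Type: Type is at the end, add FOLLOW(Stmt) = { $, f, n, p, w }.
Union: FOLLOW(Type) = { $, f, n, p, w }.

{ $, f, n, p, w }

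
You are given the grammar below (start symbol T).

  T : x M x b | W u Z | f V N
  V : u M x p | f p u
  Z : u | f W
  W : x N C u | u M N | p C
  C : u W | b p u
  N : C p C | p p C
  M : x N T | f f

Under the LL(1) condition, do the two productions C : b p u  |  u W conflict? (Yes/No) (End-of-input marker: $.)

No

FIRST(b p u) = { b } and FIRST(u W) = { u }.
The FIRST sets are disjoint and neither alternative is nullable — no conflict.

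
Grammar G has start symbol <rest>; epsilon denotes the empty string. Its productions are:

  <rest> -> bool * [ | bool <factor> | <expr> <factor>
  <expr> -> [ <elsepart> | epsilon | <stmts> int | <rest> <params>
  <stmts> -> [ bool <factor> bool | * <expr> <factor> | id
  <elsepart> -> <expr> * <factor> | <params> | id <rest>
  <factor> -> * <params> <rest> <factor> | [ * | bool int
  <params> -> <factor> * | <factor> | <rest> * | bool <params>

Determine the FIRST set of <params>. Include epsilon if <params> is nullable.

From <params> -> <factor> *: add FIRST(<factor>) = { *, [, bool }.
From <params> -> <factor>: add FIRST(<factor>) = { *, [, bool }.
From <params> -> <rest> *: add FIRST(<rest>) = { *, [, bool, id }.
<params> -> bool <params> contributes {bool}.
Union: FIRST(<params>) = { *, [, bool, id }.

{ *, [, bool, id }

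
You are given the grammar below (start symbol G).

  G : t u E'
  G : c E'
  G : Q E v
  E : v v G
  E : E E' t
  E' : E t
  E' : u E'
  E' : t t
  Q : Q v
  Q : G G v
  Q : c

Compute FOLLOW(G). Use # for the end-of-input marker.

{ #, c, t, u, v }

G is the start symbol, so # ∈ FOLLOW(G).
In E : v v G: G is at the end, add FOLLOW(E) = { t, u, v }.
In Q : G G v: add FIRST(G v) = { c, t }.
In Q : G G v: add FIRST(v) = { v }.
Union: FOLLOW(G) = { #, c, t, u, v }.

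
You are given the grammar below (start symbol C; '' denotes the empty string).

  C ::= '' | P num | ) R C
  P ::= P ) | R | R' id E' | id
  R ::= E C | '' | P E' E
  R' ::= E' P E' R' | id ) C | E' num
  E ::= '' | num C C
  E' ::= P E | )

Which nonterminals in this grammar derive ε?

{ C, E, E', P, R }

Directly nullable (have an ''-production): C, R, E.
E' ::= P E with every symbol nullable, so E' is nullable.
P ::= R with every symbol nullable, so P is nullable.
No other nonterminal has a production whose RHS symbols are all nullable.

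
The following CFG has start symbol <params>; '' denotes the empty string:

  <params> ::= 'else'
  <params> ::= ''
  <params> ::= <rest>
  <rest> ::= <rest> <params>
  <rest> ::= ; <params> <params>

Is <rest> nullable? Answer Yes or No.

No

Nullable nonterminals: <params>.
No production of <rest> has an RHS whose symbols are all nullable, so <rest> is not nullable.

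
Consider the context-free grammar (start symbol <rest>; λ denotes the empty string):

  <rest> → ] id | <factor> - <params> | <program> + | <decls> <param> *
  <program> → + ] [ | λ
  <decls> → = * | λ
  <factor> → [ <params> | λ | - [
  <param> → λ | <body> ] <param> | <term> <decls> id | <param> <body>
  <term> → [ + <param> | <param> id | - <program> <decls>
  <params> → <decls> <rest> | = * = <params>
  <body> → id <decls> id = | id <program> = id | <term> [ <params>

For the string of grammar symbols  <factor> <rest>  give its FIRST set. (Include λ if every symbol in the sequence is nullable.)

{ *, +, -, =, [, ], id }

Add FIRST(<factor>)\{λ} = { -, [ }; <factor> is nullable, continue.
Add FIRST(<rest>) = { *, +, -, =, [, ], id }; <rest> is not nullable, stop.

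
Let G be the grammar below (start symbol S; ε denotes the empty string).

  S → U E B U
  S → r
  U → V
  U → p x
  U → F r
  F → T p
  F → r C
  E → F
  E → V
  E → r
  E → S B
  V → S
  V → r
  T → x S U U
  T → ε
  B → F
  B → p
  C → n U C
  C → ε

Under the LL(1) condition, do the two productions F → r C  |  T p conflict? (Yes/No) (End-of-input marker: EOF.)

No

FIRST(r C) = { r } and FIRST(T p) = { p, x }.
The FIRST sets are disjoint and neither alternative is nullable — no conflict.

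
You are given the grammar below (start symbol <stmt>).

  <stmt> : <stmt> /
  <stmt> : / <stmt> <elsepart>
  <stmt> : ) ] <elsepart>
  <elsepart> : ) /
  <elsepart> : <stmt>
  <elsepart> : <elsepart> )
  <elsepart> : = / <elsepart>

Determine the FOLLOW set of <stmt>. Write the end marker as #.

{ #, ), /, = }

<stmt> is the start symbol, so # ∈ FOLLOW(<stmt>).
In <stmt> : <stmt> /: add FIRST(/) = { / }.
In <stmt> : / <stmt> <elsepart>: add FIRST(<elsepart>) = { ), /, = }.
In <elsepart> : <stmt>: <stmt> is at the end, add FOLLOW(<elsepart>) = { #, ), /, = }.
Union: FOLLOW(<stmt>) = { #, ), /, = }.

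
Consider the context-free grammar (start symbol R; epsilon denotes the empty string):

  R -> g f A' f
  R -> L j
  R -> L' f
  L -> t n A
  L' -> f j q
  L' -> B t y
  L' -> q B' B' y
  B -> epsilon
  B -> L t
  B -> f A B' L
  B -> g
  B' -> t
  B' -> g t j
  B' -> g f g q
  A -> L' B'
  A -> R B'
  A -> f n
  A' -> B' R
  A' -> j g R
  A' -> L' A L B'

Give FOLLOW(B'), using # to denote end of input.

{ f, g, j, q, t, y }

In L' -> q B' B' y: add FIRST(B' y) = { g, t }.
In L' -> q B' B' y: add FIRST(y) = { y }.
In B -> f A B' L: add FIRST(L) = { t }.
In A -> L' B': B' is at the end, add FOLLOW(A) = { g, j, t }.
In A -> R B': B' is at the end, add FOLLOW(A) = { g, j, t }.
In A' -> B' R: add FIRST(R) = { f, g, q, t }.
In A' -> L' A L B': B' is at the end, add FOLLOW(A') = { f }.
Union: FOLLOW(B') = { f, g, j, q, t, y }.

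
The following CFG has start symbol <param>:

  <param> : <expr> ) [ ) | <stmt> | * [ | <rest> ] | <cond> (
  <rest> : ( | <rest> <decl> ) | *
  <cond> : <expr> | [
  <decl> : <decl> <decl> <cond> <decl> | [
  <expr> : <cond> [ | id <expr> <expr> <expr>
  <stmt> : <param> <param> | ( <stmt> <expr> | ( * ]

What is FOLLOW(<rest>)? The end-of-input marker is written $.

{ [, ] }

In <param> : <rest> ]: add FIRST(]) = { ] }.
In <rest> : <rest> <decl> ): add FIRST(<decl> )) = { [ }.
Union: FOLLOW(<rest>) = { [, ] }.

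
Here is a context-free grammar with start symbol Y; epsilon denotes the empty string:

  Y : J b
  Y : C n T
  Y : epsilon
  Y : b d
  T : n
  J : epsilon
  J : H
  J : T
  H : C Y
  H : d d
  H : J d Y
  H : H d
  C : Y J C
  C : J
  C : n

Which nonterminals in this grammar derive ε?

Directly nullable (have an epsilon-production): Y, J.
C : Y J C with every symbol nullable, so C is nullable.
H : C Y with every symbol nullable, so H is nullable.
No other nonterminal has a production whose RHS symbols are all nullable.

{ C, H, J, Y }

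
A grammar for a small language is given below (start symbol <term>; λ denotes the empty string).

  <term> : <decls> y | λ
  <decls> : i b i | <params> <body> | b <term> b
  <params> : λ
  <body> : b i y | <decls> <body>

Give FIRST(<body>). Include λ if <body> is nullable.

<body> : b i y contributes {b}.
From <body> : <decls> <body>: add FIRST(<decls>) = { b, i }.
Union: FIRST(<body>) = { b, i }.

{ b, i }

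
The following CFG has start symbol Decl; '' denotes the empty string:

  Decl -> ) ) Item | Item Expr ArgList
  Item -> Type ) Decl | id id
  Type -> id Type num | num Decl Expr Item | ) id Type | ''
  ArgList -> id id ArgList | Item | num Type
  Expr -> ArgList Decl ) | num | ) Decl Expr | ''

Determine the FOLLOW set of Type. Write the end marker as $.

{ $, ), id, num }

In Item -> Type ) Decl: add FIRST() Decl) = { ) }.
In Type -> id Type num: add FIRST(num) = { num }.
In Type -> ) id Type: Type is at the end, add FOLLOW(Type) = { $, ), id, num }.
In ArgList -> num Type: Type is at the end, add FOLLOW(ArgList) = { $, ), id, num }.
Union: FOLLOW(Type) = { $, ), id, num }.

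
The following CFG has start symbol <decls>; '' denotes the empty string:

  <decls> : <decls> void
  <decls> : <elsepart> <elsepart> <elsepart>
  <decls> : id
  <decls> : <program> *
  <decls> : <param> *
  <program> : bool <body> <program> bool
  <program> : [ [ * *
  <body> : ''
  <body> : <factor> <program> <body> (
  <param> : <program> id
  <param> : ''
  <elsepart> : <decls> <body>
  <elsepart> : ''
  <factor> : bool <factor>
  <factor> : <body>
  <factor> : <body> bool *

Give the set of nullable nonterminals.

Directly nullable (have an ''-production): <body>, <param>, <elsepart>.
<decls> : <elsepart> <elsepart> <elsepart> with every symbol nullable, so <decls> is nullable.
<factor> : <body> with every symbol nullable, so <factor> is nullable.
No other nonterminal has a production whose RHS symbols are all nullable.

{ <body>, <decls>, <elsepart>, <factor>, <param> }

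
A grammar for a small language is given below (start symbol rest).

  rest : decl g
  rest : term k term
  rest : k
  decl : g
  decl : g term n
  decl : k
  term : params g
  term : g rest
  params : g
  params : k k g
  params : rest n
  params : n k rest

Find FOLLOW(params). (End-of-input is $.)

{ g }

In term : params g: add FIRST(g) = { g }.
Union: FOLLOW(params) = { g }.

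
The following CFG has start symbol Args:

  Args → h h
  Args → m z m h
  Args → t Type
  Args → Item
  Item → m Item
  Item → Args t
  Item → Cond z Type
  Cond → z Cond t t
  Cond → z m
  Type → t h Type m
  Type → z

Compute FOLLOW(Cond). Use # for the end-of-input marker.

{ t, z }

In Item → Cond z Type: add FIRST(z Type) = { z }.
In Cond → z Cond t t: add FIRST(t t) = { t }.
Union: FOLLOW(Cond) = { t, z }.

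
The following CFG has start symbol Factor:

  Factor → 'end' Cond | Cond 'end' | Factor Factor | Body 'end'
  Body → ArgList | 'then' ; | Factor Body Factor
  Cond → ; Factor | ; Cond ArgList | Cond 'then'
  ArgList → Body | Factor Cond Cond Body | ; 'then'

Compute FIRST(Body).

From Body → ArgList: add FIRST(ArgList) = { 'end', 'then', ; }.
Body → 'then' ; contributes {'then'}.
From Body → Factor Body Factor: add FIRST(Factor) = { 'end', 'then', ; }.
Union: FIRST(Body) = { 'end', 'then', ; }.

{ 'end', 'then', ; }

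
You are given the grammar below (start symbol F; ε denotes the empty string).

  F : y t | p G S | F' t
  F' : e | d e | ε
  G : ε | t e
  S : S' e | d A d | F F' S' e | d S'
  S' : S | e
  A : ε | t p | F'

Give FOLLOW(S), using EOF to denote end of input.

In F : p G S: S is at the end, add FOLLOW(F) = { EOF, d, e, p, t, y }.
In S' : S: S is at the end, add FOLLOW(S') = { EOF, d, e, p, t, y }.
Union: FOLLOW(S) = { EOF, d, e, p, t, y }.

{ EOF, d, e, p, t, y }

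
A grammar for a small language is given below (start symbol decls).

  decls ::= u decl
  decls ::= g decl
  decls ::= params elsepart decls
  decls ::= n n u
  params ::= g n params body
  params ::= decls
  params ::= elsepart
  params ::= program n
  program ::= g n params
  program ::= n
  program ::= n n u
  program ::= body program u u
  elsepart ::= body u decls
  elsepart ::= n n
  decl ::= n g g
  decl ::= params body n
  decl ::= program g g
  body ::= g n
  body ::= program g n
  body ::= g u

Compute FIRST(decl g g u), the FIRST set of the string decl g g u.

Add FIRST(decl) = { g, n, u }; decl is not nullable, stop.

{ g, n, u }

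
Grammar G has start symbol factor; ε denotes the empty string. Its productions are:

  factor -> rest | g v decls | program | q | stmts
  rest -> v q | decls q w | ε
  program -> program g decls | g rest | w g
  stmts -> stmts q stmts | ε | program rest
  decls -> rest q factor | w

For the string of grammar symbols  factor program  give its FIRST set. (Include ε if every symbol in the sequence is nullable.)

Add FIRST(factor)\{ε} = { g, q, v, w }; factor is nullable, continue.
Add FIRST(program) = { g, w }; program is not nullable, stop.

{ g, q, v, w }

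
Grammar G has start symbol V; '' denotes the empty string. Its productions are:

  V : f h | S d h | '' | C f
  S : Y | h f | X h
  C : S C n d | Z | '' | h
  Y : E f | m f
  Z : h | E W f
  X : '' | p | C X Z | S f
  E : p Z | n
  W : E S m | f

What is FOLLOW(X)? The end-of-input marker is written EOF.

In S : X h: add FIRST(h) = { h }.
In X : C X Z: add FIRST(Z) = { h, n, p }.
Union: FOLLOW(X) = { h, n, p }.

{ h, n, p }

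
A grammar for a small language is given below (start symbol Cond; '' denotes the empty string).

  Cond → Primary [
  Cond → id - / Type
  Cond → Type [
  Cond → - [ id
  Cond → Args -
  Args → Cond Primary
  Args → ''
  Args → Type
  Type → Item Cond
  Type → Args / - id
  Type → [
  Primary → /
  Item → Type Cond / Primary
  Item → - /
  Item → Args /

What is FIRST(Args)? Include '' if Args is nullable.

{ -, /, [, id, '' }

From Args → Cond Primary: add FIRST(Cond) = { -, /, [, id }.
Args → '' contributes ''.
From Args → Type: add FIRST(Type) = { -, /, [, id }.
Union: FIRST(Args) = { -, /, [, id, '' }.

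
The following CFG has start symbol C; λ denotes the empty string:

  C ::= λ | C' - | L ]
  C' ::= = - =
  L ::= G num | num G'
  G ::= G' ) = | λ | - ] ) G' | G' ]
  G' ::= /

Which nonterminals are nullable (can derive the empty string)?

Directly nullable (have an λ-production): C, G.
No other nonterminal has a production whose RHS symbols are all nullable.

{ C, G }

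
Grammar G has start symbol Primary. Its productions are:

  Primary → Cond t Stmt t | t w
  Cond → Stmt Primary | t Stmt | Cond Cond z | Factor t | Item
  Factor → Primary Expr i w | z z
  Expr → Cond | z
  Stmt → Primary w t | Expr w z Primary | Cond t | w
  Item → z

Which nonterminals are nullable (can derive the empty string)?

{ } (none)

No nonterminal has an empty production or an RHS whose symbols are all nullable.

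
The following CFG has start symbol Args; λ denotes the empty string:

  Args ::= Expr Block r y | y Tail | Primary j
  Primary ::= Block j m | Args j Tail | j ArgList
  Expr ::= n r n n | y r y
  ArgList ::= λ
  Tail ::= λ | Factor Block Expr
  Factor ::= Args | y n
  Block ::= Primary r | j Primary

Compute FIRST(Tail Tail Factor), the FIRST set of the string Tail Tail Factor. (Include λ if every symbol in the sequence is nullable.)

Add FIRST(Tail)\{λ} = { j, n, y }; Tail is nullable, continue.
Add FIRST(Tail)\{λ} = { j, n, y }; Tail is nullable, continue.
Add FIRST(Factor) = { j, n, y }; Factor is not nullable, stop.

{ j, n, y }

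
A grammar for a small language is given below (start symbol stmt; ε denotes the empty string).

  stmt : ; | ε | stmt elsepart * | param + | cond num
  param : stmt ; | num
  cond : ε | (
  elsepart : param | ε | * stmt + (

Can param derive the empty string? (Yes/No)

Nullable nonterminals: cond, elsepart, stmt.
No production of param has an RHS whose symbols are all nullable, so param is not nullable.

No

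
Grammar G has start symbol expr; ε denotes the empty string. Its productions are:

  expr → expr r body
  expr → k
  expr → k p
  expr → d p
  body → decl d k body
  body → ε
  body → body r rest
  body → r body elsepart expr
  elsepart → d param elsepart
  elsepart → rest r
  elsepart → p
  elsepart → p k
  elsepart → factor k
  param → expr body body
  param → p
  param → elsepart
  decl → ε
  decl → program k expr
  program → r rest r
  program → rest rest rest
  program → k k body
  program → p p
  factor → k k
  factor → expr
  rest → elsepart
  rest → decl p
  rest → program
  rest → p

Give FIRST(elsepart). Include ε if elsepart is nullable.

{ d, k, p, r }

elsepart → d param elsepart contributes {d}.
From elsepart → rest r: add FIRST(rest) = { d, k, p, r }.
elsepart → p contributes {p}.
elsepart → p k contributes {p}.
From elsepart → factor k: add FIRST(factor) = { d, k }.
Union: FIRST(elsepart) = { d, k, p, r }.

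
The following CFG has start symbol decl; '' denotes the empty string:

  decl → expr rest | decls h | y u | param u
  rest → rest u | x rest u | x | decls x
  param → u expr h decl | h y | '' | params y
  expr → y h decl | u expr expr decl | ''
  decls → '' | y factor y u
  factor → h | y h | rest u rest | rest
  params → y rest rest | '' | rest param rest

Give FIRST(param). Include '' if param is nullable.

param → u expr h decl contributes {u}.
param → h y contributes {h}.
param → '' contributes ''.
From param → params y: params nullable, take FIRST(params) ∪ {y} = { x, y }.
Union: FIRST(param) = { h, u, x, y, '' }.

{ h, u, x, y, '' }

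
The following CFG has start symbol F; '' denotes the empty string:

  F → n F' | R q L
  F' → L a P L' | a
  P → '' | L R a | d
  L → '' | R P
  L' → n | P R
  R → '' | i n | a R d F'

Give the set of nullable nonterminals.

Directly nullable (have an ''-production): P, L, R.
L' → P R with every symbol nullable, so L' is nullable.
No other nonterminal has a production whose RHS symbols are all nullable.

{ L, L', P, R }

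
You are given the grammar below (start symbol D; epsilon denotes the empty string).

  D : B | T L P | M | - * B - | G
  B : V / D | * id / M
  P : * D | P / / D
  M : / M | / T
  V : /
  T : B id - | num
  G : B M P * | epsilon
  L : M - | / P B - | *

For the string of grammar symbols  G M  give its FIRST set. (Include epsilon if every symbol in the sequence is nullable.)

{ *, / }

Add FIRST(G)\{epsilon} = { *, / }; G is nullable, continue.
Add FIRST(M) = { / }; M is not nullable, stop.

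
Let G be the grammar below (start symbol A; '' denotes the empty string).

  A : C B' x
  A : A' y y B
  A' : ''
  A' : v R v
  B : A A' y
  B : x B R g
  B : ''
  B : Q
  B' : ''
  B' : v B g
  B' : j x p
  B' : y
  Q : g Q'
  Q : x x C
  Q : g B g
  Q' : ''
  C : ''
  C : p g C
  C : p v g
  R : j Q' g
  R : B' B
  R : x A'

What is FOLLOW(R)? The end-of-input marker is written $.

In A' : v R v: add FIRST(v) = { v }.
In B : x B R g: add FIRST(g) = { g }.
Union: FOLLOW(R) = { g, v }.

{ g, v }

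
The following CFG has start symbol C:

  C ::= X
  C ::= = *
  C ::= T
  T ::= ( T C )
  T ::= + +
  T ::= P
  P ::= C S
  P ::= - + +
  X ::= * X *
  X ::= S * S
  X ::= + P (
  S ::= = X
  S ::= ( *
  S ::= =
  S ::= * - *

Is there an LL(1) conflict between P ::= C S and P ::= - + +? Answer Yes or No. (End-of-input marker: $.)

FIRST(C S) = { (, *, +, -, = } and FIRST(- + +) = { - }.
Both contain -, so the two alternatives are not disjoint — LL(1) conflict.

Yes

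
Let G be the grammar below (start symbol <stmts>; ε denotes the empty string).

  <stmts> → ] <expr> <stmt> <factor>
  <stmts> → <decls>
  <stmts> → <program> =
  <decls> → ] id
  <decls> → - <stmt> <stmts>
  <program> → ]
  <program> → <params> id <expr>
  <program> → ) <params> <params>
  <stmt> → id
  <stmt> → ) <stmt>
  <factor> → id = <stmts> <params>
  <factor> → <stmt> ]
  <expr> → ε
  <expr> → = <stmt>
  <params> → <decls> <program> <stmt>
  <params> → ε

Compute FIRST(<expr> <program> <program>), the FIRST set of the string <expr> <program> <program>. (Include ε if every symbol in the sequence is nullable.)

{ ), -, =, ], id }

Add FIRST(<expr>)\{ε} = { = }; <expr> is nullable, continue.
Add FIRST(<program>) = { ), -, ], id }; <program> is not nullable, stop.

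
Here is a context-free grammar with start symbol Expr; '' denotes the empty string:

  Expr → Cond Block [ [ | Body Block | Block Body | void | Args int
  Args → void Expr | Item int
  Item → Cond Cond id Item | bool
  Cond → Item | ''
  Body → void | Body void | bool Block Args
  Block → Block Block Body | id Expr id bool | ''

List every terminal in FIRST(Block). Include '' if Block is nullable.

{ bool, id, void, '' }

From Block → Block Block Body: Block, Block nullable, take FIRST(Block) ∪ FIRST(Block) ∪ FIRST(Body) = { bool, id, void }.
Block → id Expr id bool contributes {id}.
Block → '' contributes ''.
Union: FIRST(Block) = { bool, id, void, '' }.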